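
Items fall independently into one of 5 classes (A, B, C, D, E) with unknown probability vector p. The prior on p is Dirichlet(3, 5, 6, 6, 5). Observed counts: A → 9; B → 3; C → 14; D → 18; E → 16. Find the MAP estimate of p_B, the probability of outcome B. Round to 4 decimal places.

MAP estimate of p_B = 0.0875

The posterior is Dirichlet(αᵢ + nᵢ) = Dirichlet(12, 8, 20, 24, 21).
For a Dirichlet(a₁,…,a_K) with all aᵢ > 1, the mode has j-th component (aⱼ − 1)/(Σaᵢ − K).
Here Σaᵢ = 85 and K = 5, so p_B = (8 − 1)/(85 − 5) = 7/80 ≈ 0.0875.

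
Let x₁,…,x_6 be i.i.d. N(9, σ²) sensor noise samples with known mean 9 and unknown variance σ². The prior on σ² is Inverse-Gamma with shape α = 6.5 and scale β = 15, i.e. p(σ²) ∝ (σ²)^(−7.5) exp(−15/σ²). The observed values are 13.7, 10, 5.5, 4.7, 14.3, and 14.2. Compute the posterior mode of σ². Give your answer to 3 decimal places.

σ̂²_MAP = 6.617

Sum of squared deviations about the known mean: SS = (13.7−9)² + (10−9)² + (5.5−9)² + (4.7−9)² + (14.3−9)² + (14.2−9)² = 108.96.
The Normal likelihood contributes (σ²)^(−n/2) exp(−SS/(2σ²)), so the posterior is Inverse-Gamma(α + n/2, β + SS/2) = Inverse-Gamma(9.5, 69.48).
The mode of Inverse-Gamma(a, b) is b/(a+1) = 69.48/10.5 ≈ 6.617.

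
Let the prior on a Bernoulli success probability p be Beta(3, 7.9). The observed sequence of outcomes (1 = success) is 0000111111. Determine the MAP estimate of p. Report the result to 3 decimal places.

Prior: Beta(3, 7.9).
Data: 6 successes in 10 trials (from the sequence). The binomial likelihood contributes p^6(1−p)^4, so the posterior is Beta(3+6, 7.9+4) = Beta(9, 11.9).
For Beta(a, b) with a, b > 1 the mode is (a−1)/(a+b−2) = 8/18.9 ≈ 0.423.

p̂_MAP = 0.423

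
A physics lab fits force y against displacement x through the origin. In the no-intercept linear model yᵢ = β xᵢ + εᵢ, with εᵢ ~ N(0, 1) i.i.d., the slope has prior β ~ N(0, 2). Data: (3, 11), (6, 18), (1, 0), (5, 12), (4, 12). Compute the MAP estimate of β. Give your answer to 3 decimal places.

β̂_MAP = 2.846

log p(β | y) = −Σ(yᵢ − βxᵢ)²/(2·1) − β²/(2·2) + const.
Setting the derivative to zero: Σxᵢ(yᵢ − βxᵢ)/1 − β/2 = 0, so β = Σxᵢyᵢ / (Σxᵢ² + σ²/τ²).
Σxᵢyᵢ = 3·11 + 6·18 + 1·0 + 5·12 + 4·12 = 249; Σxᵢ² = 87; σ²/τ² = 0.5.
β̂_MAP = 249 / (87 + 0.5) = 249/87.5 ≈ 2.846.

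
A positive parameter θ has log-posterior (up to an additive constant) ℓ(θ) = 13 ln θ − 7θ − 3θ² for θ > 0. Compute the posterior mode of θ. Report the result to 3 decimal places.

ℓ'(θ) = 13/θ − 7 − 6θ. Setting this to zero and multiplying by θ: 6θ² + 7θ − 13 = 0.
θ = (−7 + √(7² + 4·6·13)) / (2·6) = (−7 + √361) / 12 = (−7 + 19)/12 = 1.
ℓ''(θ) = −13/θ² − 6 < 0, confirming a maximum.

θ̂_MAP = 1.000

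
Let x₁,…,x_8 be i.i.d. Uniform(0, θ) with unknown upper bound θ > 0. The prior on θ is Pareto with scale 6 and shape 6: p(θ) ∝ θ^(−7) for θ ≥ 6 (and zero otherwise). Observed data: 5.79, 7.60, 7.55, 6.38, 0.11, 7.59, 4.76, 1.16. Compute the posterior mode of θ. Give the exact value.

θ̂_MAP = 7.60

The Uniform(0, θ) likelihood is θ^(−n) for θ ≥ max(xᵢ), zero otherwise. Here max(xᵢ) = 7.60.
Posterior ∝ θ^(−7) · θ^(−8) = θ^(−15) on θ ≥ max(6, 7.60) = 7.60.
This density is strictly decreasing in θ, so the posterior mode lies at the lower boundary of the support.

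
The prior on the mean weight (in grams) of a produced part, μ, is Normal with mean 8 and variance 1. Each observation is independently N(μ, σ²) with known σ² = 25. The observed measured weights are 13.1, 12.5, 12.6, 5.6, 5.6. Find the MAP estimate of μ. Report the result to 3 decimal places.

n = 5; x̄ = (13.1 + 12.5 + 12.6 + 5.6 + 5.6)/5 = 49.4/5 = 9.88.
For a Normal prior and Normal likelihood with known variance, the posterior is Normal; its mode equals its mean, the precision-weighted average.
Prior precision 1/σ₀² = 1/1 = 1; data precision n/σ² = 5/25 = 0.2.
μ̂ = (1·8 + 0.2·9.88) / (1 + 0.2) = 9.976/1.2 = 1247/150 ≈ 8.313.

μ̂_MAP = 8.313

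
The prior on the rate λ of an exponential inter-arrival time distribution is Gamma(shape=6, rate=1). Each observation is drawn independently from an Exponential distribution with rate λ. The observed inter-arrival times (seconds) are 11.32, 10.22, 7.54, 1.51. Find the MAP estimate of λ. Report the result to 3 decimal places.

λ̂_MAP = 0.285

The Exponential(rate=λ) likelihood is ∝ λ^n e^(−λΣtᵢ). Here n = 4 and Σtᵢ = 11.32 + 10.22 + 7.54 + 1.51 = 30.59.
Posterior ∝ λ^5e^(−1λ) · λ^4e^(−30.59λ) = λ^9e^(−31.59λ), i.e. Gamma(10, 31.59).
Mode = (a−1)/b = 9/31.59 ≈ 0.285.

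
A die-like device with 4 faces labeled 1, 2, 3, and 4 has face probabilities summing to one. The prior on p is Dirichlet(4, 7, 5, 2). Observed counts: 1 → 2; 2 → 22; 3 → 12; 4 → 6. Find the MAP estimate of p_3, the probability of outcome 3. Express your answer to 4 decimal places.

MAP estimate: 0.2857

The posterior is Dirichlet(αᵢ + nᵢ) = Dirichlet(6, 29, 17, 8).
For a Dirichlet(a₁,…,a_K) with all aᵢ > 1, the mode has j-th component (aⱼ − 1)/(Σaᵢ − K).
Here Σaᵢ = 60 and K = 4, so p_3 = (17 − 1)/(60 − 4) = 16/56 ≈ 0.2857.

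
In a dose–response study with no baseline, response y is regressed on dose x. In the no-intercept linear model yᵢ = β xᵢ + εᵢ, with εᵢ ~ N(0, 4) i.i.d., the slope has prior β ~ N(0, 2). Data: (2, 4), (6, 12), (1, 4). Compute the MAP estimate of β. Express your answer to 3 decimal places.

log p(β | y) = −Σ(yᵢ − βxᵢ)²/(2·4) − β²/(2·2) + const.
Setting the derivative to zero: Σxᵢ(yᵢ − βxᵢ)/4 − β/2 = 0, so β = Σxᵢyᵢ / (Σxᵢ² + σ²/τ²).
Σxᵢyᵢ = 2·4 + 6·12 + 1·4 = 84; Σxᵢ² = 41; σ²/τ² = 2.
β̂_MAP = 84 / (41 + 2) = 84/43 ≈ 1.953.

β̂_MAP = 1.953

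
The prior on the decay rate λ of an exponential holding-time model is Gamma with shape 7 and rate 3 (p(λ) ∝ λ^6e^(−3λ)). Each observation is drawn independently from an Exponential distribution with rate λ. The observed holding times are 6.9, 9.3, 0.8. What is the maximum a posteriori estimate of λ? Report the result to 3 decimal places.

The Exponential(rate=λ) likelihood is ∝ λ^n e^(−λΣtᵢ). Here n = 3 and Σtᵢ = 6.9 + 9.3 + 0.8 = 17.
Posterior ∝ λ^6e^(−3λ) · λ^3e^(−17λ) = λ^9e^(−20λ), i.e. Gamma(10, 20).
Mode = (a−1)/b = 9/20 ≈ 0.450.

λ̂_MAP = 0.450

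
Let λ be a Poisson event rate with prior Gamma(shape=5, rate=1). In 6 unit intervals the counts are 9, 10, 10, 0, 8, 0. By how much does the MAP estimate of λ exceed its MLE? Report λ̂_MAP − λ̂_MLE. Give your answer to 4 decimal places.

Σxᵢ = 37. Posterior is Gamma(42, 7); MAP = (42−1)/7 = 41/7 ≈ 5.85714.
MLE = x̄ = 37/6 ≈ 6.16667.
Difference = 41/7 − 37/6 = -13/42 ≈ -0.3095.

MAP − MLE = -0.3095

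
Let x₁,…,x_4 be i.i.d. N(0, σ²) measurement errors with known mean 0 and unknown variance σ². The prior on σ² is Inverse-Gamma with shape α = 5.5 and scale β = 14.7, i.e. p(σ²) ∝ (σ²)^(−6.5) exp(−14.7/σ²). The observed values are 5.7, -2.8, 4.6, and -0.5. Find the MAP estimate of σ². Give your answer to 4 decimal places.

Sum of squared deviations about the known mean: SS = (5.7−0)² + (-2.8−0)² + (4.6−0)² + (-0.5−0)² = 61.74.
The Normal likelihood contributes (σ²)^(−n/2) exp(−SS/(2σ²)), so the posterior is Inverse-Gamma(α + n/2, β + SS/2) = Inverse-Gamma(7.5, 45.57).
The mode of Inverse-Gamma(a, b) is b/(a+1) = 45.57/8.5 ≈ 5.3612.

σ̂²_MAP = 5.3612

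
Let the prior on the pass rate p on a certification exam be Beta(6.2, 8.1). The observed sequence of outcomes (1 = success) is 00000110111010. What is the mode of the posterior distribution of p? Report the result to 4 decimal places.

p̂_MAP = 0.4259

Prior: Beta(6.2, 8.1).
Data: 6 successes in 14 trials (from the sequence). The binomial likelihood contributes p^6(1−p)^8, so the posterior is Beta(6.2+6, 8.1+8) = Beta(12.2, 16.1).
For Beta(a, b) with a, b > 1 the mode is (a−1)/(a+b−2) = 11.2/26.3 ≈ 0.4259.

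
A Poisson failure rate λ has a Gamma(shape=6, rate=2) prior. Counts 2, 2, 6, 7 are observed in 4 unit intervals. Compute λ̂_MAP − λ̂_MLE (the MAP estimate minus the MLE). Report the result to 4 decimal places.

MAP − MLE = -0.5833

Σxᵢ = 17. Posterior is Gamma(23, 6); MAP = (23−1)/6 = 22/6 ≈ 3.66667.
MLE = x̄ = 17/4 ≈ 4.25000.
Difference = 22/6 − 17/4 = -7/12 ≈ -0.5833.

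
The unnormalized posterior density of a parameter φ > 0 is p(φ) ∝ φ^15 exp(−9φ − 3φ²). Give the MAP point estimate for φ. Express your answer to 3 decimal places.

φ̂_MAP = 1.000

ℓ'(φ) = 15/φ − 9 − 6φ. Setting this to zero and multiplying by φ: 6φ² + 9φ − 15 = 0.
φ = (−9 + √(9² + 4·6·15)) / (2·6) = (−9 + √441) / 12 = (−9 + 21)/12 = 1.
ℓ''(φ) = −15/φ² − 6 < 0, confirming a maximum.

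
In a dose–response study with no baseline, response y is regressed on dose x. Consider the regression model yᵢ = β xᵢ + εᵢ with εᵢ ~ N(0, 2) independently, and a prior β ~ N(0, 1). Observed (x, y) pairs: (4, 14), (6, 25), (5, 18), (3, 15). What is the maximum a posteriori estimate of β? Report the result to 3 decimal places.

β̂_MAP = 3.875

log p(β | y) = −Σ(yᵢ − βxᵢ)²/(2·2) − β²/(2·1) + const.
Setting the derivative to zero: Σxᵢ(yᵢ − βxᵢ)/2 − β/1 = 0, so β = Σxᵢyᵢ / (Σxᵢ² + σ²/τ²).
Σxᵢyᵢ = 4·14 + 6·25 + 5·18 + 3·15 = 341; Σxᵢ² = 86; σ²/τ² = 2.
β̂_MAP = 341 / (86 + 2) = 341/88 ≈ 3.875.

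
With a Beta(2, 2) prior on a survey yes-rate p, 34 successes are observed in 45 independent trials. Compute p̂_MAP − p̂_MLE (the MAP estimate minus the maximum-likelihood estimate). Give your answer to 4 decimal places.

MAP − MLE = -0.0109

Posterior is Beta(36, 13); MAP = (36−1)/(49−2) = 35/47 ≈ 0.74468.
MLE ignores the prior: p̂_MLE = k/n = 34/45 ≈ 0.75556.
Difference = 35/47 − 34/45 = -23/2115 ≈ -0.0109.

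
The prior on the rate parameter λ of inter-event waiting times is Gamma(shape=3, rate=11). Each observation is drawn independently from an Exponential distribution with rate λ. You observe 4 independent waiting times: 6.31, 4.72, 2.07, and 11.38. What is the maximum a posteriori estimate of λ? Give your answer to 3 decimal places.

The Exponential(rate=λ) likelihood is ∝ λ^n e^(−λΣtᵢ). Here n = 4 and Σtᵢ = 6.31 + 4.72 + 2.07 + 11.38 = 24.48.
Posterior ∝ λ^2e^(−11λ) · λ^4e^(−24.48λ) = λ^6e^(−35.48λ), i.e. Gamma(7, 35.48).
Mode = (a−1)/b = 6/35.48 ≈ 0.169.

λ̂_MAP = 0.169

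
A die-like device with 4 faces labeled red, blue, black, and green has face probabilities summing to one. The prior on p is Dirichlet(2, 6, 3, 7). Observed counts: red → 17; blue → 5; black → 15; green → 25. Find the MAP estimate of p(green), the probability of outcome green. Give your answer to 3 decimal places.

The posterior is Dirichlet(αᵢ + nᵢ) = Dirichlet(19, 11, 18, 32).
For a Dirichlet(a₁,…,a_K) with all aᵢ > 1, the mode has j-th component (aⱼ − 1)/(Σaᵢ − K).
Here Σaᵢ = 80 and K = 4, so p(green) = (32 − 1)/(80 − 4) = 31/76 ≈ 0.408.

MAP estimate of p(green) = 0.408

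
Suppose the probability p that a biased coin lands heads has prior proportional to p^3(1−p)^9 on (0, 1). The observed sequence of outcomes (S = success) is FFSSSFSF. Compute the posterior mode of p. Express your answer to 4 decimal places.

p̂_MAP = 0.3500

The prior density ∝ p^3(1−p)^9 is the kernel of Beta(4, 10).
Data: 4 successes in 8 trials (from the sequence). The binomial likelihood contributes p^4(1−p)^4, so the posterior is Beta(4+4, 10+4) = Beta(8, 14).
For Beta(a, b) with a, b > 1 the mode is (a−1)/(a+b−2) = 7/20 ≈ 0.3500.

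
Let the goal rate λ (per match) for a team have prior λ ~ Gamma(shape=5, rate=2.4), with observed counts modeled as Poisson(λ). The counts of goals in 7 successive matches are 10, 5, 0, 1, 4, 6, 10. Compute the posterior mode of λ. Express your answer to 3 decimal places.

λ̂_MAP = 4.255

Σxᵢ = 10+5+0+1+4+6+10 = 36, with n = 7.
Posterior ∝ λ^4e^(−2.4λ) · λ^36e^(−7λ) = λ^40e^(−9.4λ), i.e. Gamma(shape=41, rate=9.4).
The mode of a Gamma(a, b) with a ≥ 1 (shape–rate) is (a−1)/b = 40/9.4 ≈ 4.255.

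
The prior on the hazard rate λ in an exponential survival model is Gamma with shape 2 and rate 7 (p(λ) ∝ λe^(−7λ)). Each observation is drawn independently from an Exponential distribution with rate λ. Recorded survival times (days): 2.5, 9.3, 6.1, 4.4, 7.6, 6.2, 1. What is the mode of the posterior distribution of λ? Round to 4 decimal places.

The Exponential(rate=λ) likelihood is ∝ λ^n e^(−λΣtᵢ). Here n = 7 and Σtᵢ = 2.5 + 9.3 + 6.1 + 4.4 + 7.6 + 6.2 + 1 = 37.1.
Posterior ∝ λe^(−7λ) · λ^7e^(−37.1λ) = λ^8e^(−44.1λ), i.e. Gamma(9, 44.1).
Mode = (a−1)/b = 8/44.1 ≈ 0.1814.

λ̂_MAP = 0.1814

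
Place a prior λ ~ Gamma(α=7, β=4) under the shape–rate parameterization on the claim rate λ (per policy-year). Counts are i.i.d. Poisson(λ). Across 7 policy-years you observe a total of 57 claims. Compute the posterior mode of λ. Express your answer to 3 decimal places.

Σxᵢ = 57, n = 7.
Posterior ∝ λ^6e^(−4λ) · λ^57e^(−7λ) = λ^63e^(−11λ), i.e. Gamma(shape=64, rate=11).
The mode of a Gamma(a, b) with a ≥ 1 (shape–rate) is (a−1)/b = 63/11 ≈ 5.727.

λ̂_MAP = 5.727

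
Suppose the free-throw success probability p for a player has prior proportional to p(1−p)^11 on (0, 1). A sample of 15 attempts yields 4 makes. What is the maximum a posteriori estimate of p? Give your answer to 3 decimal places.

p̂_MAP = 0.185

The prior density ∝ p(1−p)^11 is the kernel of Beta(2, 12).
Data: 4 successes in 15 trials. The binomial likelihood contributes p^4(1−p)^11, so the posterior is Beta(2+4, 12+11) = Beta(6, 23).
For Beta(a, b) with a, b > 1 the mode is (a−1)/(a+b−2) = 5/27 ≈ 0.185.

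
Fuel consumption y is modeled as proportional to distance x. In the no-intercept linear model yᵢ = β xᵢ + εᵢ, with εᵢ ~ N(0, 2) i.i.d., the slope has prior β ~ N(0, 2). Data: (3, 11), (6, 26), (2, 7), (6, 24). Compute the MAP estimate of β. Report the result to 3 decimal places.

β̂_MAP = 4.035

log p(β | y) = −Σ(yᵢ − βxᵢ)²/(2·2) − β²/(2·2) + const.
Setting the derivative to zero: Σxᵢ(yᵢ − βxᵢ)/2 − β/2 = 0, so β = Σxᵢyᵢ / (Σxᵢ² + σ²/τ²).
Σxᵢyᵢ = 3·11 + 6·26 + 2·7 + 6·24 = 347; Σxᵢ² = 85; σ²/τ² = 1.
β̂_MAP = 347 / (85 + 1) = 347/86 ≈ 4.035.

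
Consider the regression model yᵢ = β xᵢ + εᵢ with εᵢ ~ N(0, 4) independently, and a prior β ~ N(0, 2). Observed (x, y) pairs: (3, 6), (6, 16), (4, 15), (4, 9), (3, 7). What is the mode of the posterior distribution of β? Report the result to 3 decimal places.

β̂_MAP = 2.625

log p(β | y) = −Σ(yᵢ − βxᵢ)²/(2·4) − β²/(2·2) + const.
Setting the derivative to zero: Σxᵢ(yᵢ − βxᵢ)/4 − β/2 = 0, so β = Σxᵢyᵢ / (Σxᵢ² + σ²/τ²).
Σxᵢyᵢ = 3·6 + 6·16 + 4·15 + 4·9 + 3·7 = 231; Σxᵢ² = 86; σ²/τ² = 2.
β̂_MAP = 231 / (86 + 2) = 231/88 ≈ 2.625.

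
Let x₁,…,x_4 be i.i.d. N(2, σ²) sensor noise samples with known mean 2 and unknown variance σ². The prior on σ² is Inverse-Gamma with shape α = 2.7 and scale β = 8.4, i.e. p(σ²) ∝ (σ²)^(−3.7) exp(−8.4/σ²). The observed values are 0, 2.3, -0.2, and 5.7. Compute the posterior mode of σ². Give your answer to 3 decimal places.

σ̂²_MAP = 3.458

Sum of squared deviations about the known mean: SS = (0−2)² + (2.3−2)² + (-0.2−2)² + (5.7−2)² = 22.62.
The Normal likelihood contributes (σ²)^(−n/2) exp(−SS/(2σ²)), so the posterior is Inverse-Gamma(α + n/2, β + SS/2) = Inverse-Gamma(4.7, 19.71).
The mode of Inverse-Gamma(a, b) is b/(a+1) = 19.71/5.7 ≈ 3.458.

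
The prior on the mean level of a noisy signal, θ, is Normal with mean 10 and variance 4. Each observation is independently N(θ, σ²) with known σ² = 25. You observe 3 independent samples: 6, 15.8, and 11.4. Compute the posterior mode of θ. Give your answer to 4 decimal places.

θ̂_MAP = 10.3459

n = 3; x̄ = (6 + 15.8 + 11.4)/3 = 33.2/3 = 166/15 ≈ 11.0667.
For a Normal prior and Normal likelihood with known variance, the posterior is Normal; its mode equals its mean, the precision-weighted average.
Prior precision 1/σ₀² = 1/4 = 0.25; data precision n/σ² = 3/25 = 0.12.
θ̂ = (0.25·10 + 0.12·(166/15)) / (0.25 + 0.12) = 3.828/0.37 = 1914/185 ≈ 10.3459.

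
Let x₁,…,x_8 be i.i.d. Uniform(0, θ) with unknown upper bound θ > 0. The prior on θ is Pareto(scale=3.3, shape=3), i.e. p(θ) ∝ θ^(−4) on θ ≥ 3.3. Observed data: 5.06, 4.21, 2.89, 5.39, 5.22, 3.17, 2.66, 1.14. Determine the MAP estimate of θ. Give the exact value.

θ̂_MAP = 5.39

The Uniform(0, θ) likelihood is θ^(−n) for θ ≥ max(xᵢ), zero otherwise. Here max(xᵢ) = 5.39.
Posterior ∝ θ^(−4) · θ^(−8) = θ^(−12) on θ ≥ max(3.3, 5.39) = 5.39.
This density is strictly decreasing in θ, so the posterior mode lies at the lower boundary of the support.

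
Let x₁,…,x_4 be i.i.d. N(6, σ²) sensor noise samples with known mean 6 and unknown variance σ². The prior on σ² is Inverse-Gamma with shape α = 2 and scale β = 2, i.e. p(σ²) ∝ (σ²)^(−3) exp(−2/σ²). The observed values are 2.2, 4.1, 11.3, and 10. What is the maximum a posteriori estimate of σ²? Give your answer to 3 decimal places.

σ̂²_MAP = 6.614

Sum of squared deviations about the known mean: SS = (2.2−6)² + (4.1−6)² + (11.3−6)² + (10−6)² = 62.14.
The Normal likelihood contributes (σ²)^(−n/2) exp(−SS/(2σ²)), so the posterior is Inverse-Gamma(α + n/2, β + SS/2) = Inverse-Gamma(4, 33.07).
The mode of Inverse-Gamma(a, b) is b/(a+1) = 33.07/5 ≈ 6.614.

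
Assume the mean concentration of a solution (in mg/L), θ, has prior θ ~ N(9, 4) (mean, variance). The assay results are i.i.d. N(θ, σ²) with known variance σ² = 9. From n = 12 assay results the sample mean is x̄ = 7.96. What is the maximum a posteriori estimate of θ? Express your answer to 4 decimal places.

n = 12, x̄ = 7.96.
For a Normal prior and Normal likelihood with known variance, the posterior is Normal; its mode equals its mean, the precision-weighted average.
Prior precision 1/σ₀² = 1/4 = 0.25; data precision n/σ² = 12/9 = 4/3.
θ̂ = (0.25·9 + (4/3)·7.96) / (0.25 + 4/3) = (3859/300)/(19/12) = 3859/475 ≈ 8.1242.

θ̂_MAP = 8.1242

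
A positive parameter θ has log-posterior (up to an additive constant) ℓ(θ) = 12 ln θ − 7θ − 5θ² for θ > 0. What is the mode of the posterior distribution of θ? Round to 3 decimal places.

θ̂_MAP = 0.800

ℓ'(θ) = 12/θ − 7 − 10θ. Setting this to zero and multiplying by θ: 10θ² + 7θ − 12 = 0.
θ = (−7 + √(7² + 4·10·12)) / (2·10) = (−7 + √529) / 20 = (−7 + 23)/20 = 4/5.
ℓ''(θ) = −12/θ² − 10 < 0, confirming a maximum.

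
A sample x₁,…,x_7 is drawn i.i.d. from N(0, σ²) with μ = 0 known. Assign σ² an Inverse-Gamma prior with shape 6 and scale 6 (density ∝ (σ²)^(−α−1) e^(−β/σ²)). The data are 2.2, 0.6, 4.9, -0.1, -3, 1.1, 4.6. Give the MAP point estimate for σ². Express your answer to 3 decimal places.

σ̂²_MAP = 3.457

Sum of squared deviations about the known mean: SS = (2.2−0)² + (0.6−0)² + (4.9−0)² + (-0.1−0)² + (-3−0)² + (1.1−0)² + (4.6−0)² = 60.59.
The Normal likelihood contributes (σ²)^(−n/2) exp(−SS/(2σ²)), so the posterior is Inverse-Gamma(α + n/2, β + SS/2) = Inverse-Gamma(9.5, 36.295).
The mode of Inverse-Gamma(a, b) is b/(a+1) = 36.295/10.5 ≈ 3.457.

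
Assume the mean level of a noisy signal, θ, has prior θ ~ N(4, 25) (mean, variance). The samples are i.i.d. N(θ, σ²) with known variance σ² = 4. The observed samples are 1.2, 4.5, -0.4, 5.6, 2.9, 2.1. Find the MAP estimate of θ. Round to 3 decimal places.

n = 6; x̄ = (1.2 + 4.5 + (-0.4) + 5.6 + 2.9 + 2.1)/6 = 15.9/6 = 2.65.
For a Normal prior and Normal likelihood with known variance, the posterior is Normal; its mode equals its mean, the precision-weighted average.
Prior precision 1/σ₀² = 1/25 = 0.04; data precision n/σ² = 6/4 = 1.5.
θ̂ = (0.04·4 + 1.5·2.65) / (0.04 + 1.5) = 4.135/1.54 = 827/308 ≈ 2.685.

θ̂_MAP = 2.685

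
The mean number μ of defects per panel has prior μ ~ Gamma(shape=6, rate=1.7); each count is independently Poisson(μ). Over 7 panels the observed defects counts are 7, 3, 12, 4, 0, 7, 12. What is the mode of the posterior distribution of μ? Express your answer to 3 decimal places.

μ̂_MAP = 5.747

Σxᵢ = 7+3+12+4+0+7+12 = 45, with n = 7.
Posterior ∝ μ^5e^(−1.7μ) · μ^45e^(−7μ) = μ^50e^(−8.7μ), i.e. Gamma(shape=51, rate=8.7).
The mode of a Gamma(a, b) with a ≥ 1 (shape–rate) is (a−1)/b = 50/8.7 ≈ 5.747.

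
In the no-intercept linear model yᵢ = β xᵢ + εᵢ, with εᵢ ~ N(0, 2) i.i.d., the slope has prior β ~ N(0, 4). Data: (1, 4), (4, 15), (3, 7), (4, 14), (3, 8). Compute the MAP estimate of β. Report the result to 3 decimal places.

log p(β | y) = −Σ(yᵢ − βxᵢ)²/(2·2) − β²/(2·4) + const.
Setting the derivative to zero: Σxᵢ(yᵢ − βxᵢ)/2 − β/4 = 0, so β = Σxᵢyᵢ / (Σxᵢ² + σ²/τ²).
Σxᵢyᵢ = 1·4 + 4·15 + 3·7 + 4·14 + 3·8 = 165; Σxᵢ² = 51; σ²/τ² = 0.5.
β̂_MAP = 165 / (51 + 0.5) = 165/51.5 ≈ 3.204.

β̂_MAP = 3.204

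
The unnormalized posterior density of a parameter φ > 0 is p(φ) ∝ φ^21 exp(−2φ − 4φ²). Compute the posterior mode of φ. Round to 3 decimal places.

φ̂_MAP = 1.500

ℓ'(φ) = 21/φ − 2 − 8φ. Setting this to zero and multiplying by φ: 8φ² + 2φ − 21 = 0.
φ = (−2 + √(2² + 4·8·21)) / (2·8) = (−2 + √676) / 16 = (−2 + 26)/16 = 3/2.
ℓ''(φ) = −21/φ² − 8 < 0, confirming a maximum.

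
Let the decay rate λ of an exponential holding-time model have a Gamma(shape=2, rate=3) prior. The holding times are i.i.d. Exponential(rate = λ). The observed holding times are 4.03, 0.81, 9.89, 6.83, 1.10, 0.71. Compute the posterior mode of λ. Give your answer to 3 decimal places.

The Exponential(rate=λ) likelihood is ∝ λ^n e^(−λΣtᵢ). Here n = 6 and Σtᵢ = 4.03 + 0.81 + 9.89 + 6.83 + 1.10 + 0.71 = 23.37.
Posterior ∝ λe^(−3λ) · λ^6e^(−23.37λ) = λ^7e^(−26.37λ), i.e. Gamma(8, 26.37).
Mode = (a−1)/b = 7/26.37 ≈ 0.265.

λ̂_MAP = 0.265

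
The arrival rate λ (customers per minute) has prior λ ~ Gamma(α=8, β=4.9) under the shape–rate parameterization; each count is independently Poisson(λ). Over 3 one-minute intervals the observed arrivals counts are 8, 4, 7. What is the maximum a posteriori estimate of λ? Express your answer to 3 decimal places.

λ̂_MAP = 3.291

Σxᵢ = 8+4+7 = 19, with n = 3.
Posterior ∝ λ^7e^(−4.9λ) · λ^19e^(−3λ) = λ^26e^(−7.9λ), i.e. Gamma(shape=27, rate=7.9).
The mode of a Gamma(a, b) with a ≥ 1 (shape–rate) is (a−1)/b = 26/7.9 ≈ 3.291.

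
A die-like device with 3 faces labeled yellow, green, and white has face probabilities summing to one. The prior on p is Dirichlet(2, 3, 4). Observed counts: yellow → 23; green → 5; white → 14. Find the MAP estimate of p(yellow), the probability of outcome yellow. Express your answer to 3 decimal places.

The posterior is Dirichlet(αᵢ + nᵢ) = Dirichlet(25, 8, 18).
For a Dirichlet(a₁,…,a_K) with all aᵢ > 1, the mode has j-th component (aⱼ − 1)/(Σaᵢ − K).
Here Σaᵢ = 51 and K = 3, so p(yellow) = (25 − 1)/(51 − 3) = 24/48 ≈ 0.500.

MAP estimate of p(yellow) = 0.500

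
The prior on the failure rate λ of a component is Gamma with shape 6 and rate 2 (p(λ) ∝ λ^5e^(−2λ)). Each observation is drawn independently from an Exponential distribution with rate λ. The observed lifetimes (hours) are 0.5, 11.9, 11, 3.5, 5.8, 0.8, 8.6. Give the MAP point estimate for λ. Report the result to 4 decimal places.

The Exponential(rate=λ) likelihood is ∝ λ^n e^(−λΣtᵢ). Here n = 7 and Σtᵢ = 0.5 + 11.9 + 11 + 3.5 + 5.8 + 0.8 + 8.6 = 42.1.
Posterior ∝ λ^5e^(−2λ) · λ^7e^(−42.1λ) = λ^12e^(−44.1λ), i.e. Gamma(13, 44.1).
Mode = (a−1)/b = 12/44.1 ≈ 0.2721.

λ̂_MAP = 0.2721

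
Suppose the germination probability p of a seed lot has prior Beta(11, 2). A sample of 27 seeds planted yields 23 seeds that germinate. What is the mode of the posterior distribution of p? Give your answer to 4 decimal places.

Prior: Beta(11, 2).
Data: 23 successes in 27 trials. The binomial likelihood contributes p^23(1−p)^4, so the posterior is Beta(11+23, 2+4) = Beta(34, 6).
For Beta(a, b) with a, b > 1 the mode is (a−1)/(a+b−2) = 33/38 ≈ 0.8684.

p̂_MAP = 0.8684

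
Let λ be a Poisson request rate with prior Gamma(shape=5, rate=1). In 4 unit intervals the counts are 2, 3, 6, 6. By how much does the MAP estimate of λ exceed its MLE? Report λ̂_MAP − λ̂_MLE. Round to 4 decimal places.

Σxᵢ = 17. Posterior is Gamma(22, 5); MAP = (22−1)/5 = 21/5 ≈ 4.20000.
MLE = x̄ = 17/4 ≈ 4.25000.
Difference = 21/5 − 17/4 = -1/20 ≈ -0.0500.

MAP − MLE = -0.0500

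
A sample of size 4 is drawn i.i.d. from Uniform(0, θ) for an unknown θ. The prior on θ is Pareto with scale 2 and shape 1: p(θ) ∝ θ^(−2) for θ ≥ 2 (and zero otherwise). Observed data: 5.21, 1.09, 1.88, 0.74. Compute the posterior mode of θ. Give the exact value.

θ̂_MAP = 5.21

The Uniform(0, θ) likelihood is θ^(−n) for θ ≥ max(xᵢ), zero otherwise. Here max(xᵢ) = 5.21.
Posterior ∝ θ^(−2) · θ^(−4) = θ^(−6) on θ ≥ max(2, 5.21) = 5.21.
This density is strictly decreasing in θ, so the posterior mode lies at the lower boundary of the support.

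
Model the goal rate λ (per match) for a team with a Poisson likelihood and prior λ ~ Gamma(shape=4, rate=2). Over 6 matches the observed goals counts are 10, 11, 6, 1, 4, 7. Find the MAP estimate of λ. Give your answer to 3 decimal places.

λ̂_MAP = 5.250

Σxᵢ = 10+11+6+1+4+7 = 39, with n = 6.
Posterior ∝ λ^3e^(−2λ) · λ^39e^(−6λ) = λ^42e^(−8λ), i.e. Gamma(shape=43, rate=8).
The mode of a Gamma(a, b) with a ≥ 1 (shape–rate) is (a−1)/b = 42/8 ≈ 5.250.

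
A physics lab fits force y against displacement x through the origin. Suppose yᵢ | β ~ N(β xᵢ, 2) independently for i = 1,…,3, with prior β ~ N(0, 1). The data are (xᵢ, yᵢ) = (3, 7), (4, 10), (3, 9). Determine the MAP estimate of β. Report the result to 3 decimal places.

β̂_MAP = 2.444

log p(β | y) = −Σ(yᵢ − βxᵢ)²/(2·2) − β²/(2·1) + const.
Setting the derivative to zero: Σxᵢ(yᵢ − βxᵢ)/2 − β/1 = 0, so β = Σxᵢyᵢ / (Σxᵢ² + σ²/τ²).
Σxᵢyᵢ = 3·7 + 4·10 + 3·9 = 88; Σxᵢ² = 34; σ²/τ² = 2.
β̂_MAP = 88 / (34 + 2) = 88/36 ≈ 2.444.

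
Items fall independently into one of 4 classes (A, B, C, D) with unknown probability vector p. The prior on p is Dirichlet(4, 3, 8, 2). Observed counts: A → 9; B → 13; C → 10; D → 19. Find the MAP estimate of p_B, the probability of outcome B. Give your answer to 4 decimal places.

The posterior is Dirichlet(αᵢ + nᵢ) = Dirichlet(13, 16, 18, 21).
For a Dirichlet(a₁,…,a_K) with all aᵢ > 1, the mode has j-th component (aⱼ − 1)/(Σaᵢ − K).
Here Σaᵢ = 68 and K = 4, so p_B = (16 − 1)/(68 − 4) = 15/64 ≈ 0.2344.

MAP estimate of p_B = 0.2344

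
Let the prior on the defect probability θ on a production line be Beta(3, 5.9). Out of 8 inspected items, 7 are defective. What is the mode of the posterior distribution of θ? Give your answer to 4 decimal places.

Prior: Beta(3, 5.9).
Data: 7 successes in 8 trials. The binomial likelihood contributes θ^7(1−θ)^1, so the posterior is Beta(3+7, 5.9+1) = Beta(10, 6.9).
For Beta(a, b) with a, b > 1 the mode is (a−1)/(a+b−2) = 9/14.9 ≈ 0.6040.

θ̂_MAP = 0.6040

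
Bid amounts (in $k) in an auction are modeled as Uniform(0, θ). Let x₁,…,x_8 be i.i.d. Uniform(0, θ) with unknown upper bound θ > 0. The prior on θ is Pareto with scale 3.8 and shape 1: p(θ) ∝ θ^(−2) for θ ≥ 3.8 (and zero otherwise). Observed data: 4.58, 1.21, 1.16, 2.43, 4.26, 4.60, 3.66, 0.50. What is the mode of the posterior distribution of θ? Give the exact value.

θ̂_MAP = 4.60

The Uniform(0, θ) likelihood is θ^(−n) for θ ≥ max(xᵢ), zero otherwise. Here max(xᵢ) = 4.60.
Posterior ∝ θ^(−2) · θ^(−8) = θ^(−10) on θ ≥ max(3.8, 4.60) = 4.60.
This density is strictly decreasing in θ, so the posterior mode lies at the lower boundary of the support.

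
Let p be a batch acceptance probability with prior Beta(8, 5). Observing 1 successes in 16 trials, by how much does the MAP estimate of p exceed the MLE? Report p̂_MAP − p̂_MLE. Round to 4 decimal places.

MAP − MLE = 0.2338

Posterior is Beta(9, 20); MAP = (9−1)/(29−2) = 8/27 ≈ 0.29630.
MLE ignores the prior: p̂_MLE = k/n = 1/16 ≈ 0.06250.
Difference = 8/27 − 1/16 = 101/432 ≈ 0.2338.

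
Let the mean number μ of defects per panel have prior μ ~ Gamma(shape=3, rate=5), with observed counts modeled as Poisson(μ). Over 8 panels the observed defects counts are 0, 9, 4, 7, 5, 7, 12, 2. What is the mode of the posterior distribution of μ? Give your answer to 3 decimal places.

μ̂_MAP = 3.692

Σxᵢ = 0+9+4+7+5+7+12+2 = 46, with n = 8.
Posterior ∝ μ^2e^(−5μ) · μ^46e^(−8μ) = μ^48e^(−13μ), i.e. Gamma(shape=49, rate=13).
The mode of a Gamma(a, b) with a ≥ 1 (shape–rate) is (a−1)/b = 48/13 ≈ 3.692.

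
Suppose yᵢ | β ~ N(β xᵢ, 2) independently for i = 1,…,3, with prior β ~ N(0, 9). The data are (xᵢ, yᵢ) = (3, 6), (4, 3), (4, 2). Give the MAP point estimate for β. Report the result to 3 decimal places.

log p(β | y) = −Σ(yᵢ − βxᵢ)²/(2·2) − β²/(2·9) + const.
Setting the derivative to zero: Σxᵢ(yᵢ − βxᵢ)/2 − β/9 = 0, so β = Σxᵢyᵢ / (Σxᵢ² + σ²/τ²).
Σxᵢyᵢ = 3·6 + 4·3 + 4·2 = 38; Σxᵢ² = 41; σ²/τ² = 2/9.
β̂_MAP = 38 / (41 + 2/9) = 38/(371/9) = 342/371 ≈ 0.922.

β̂_MAP = 0.922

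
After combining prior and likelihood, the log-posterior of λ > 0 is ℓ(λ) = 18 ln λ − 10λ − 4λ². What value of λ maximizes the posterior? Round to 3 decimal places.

λ̂_MAP = 1.000

ℓ'(λ) = 18/λ − 10 − 8λ. Setting this to zero and multiplying by λ: 8λ² + 10λ − 18 = 0.
λ = (−10 + √(10² + 4·8·18)) / (2·8) = (−10 + √676) / 16 = (−10 + 26)/16 = 1.
ℓ''(λ) = −18/λ² − 8 < 0, confirming a maximum.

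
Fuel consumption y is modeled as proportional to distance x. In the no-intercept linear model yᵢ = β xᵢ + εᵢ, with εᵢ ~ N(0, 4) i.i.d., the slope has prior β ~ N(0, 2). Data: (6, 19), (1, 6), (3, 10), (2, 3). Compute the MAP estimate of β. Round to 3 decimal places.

log p(β | y) = −Σ(yᵢ − βxᵢ)²/(2·4) − β²/(2·2) + const.
Setting the derivative to zero: Σxᵢ(yᵢ − βxᵢ)/4 − β/2 = 0, so β = Σxᵢyᵢ / (Σxᵢ² + σ²/τ²).
Σxᵢyᵢ = 6·19 + 1·6 + 3·10 + 2·3 = 156; Σxᵢ² = 50; σ²/τ² = 2.
β̂_MAP = 156 / (50 + 2) = 156/52 ≈ 3.000.

β̂_MAP = 3.000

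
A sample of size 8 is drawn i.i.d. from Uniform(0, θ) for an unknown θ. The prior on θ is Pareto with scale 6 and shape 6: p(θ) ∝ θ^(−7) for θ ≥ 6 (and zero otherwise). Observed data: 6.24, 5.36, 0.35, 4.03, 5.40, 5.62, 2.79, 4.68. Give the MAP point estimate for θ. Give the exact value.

The Uniform(0, θ) likelihood is θ^(−n) for θ ≥ max(xᵢ), zero otherwise. Here max(xᵢ) = 6.24.
Posterior ∝ θ^(−7) · θ^(−8) = θ^(−15) on θ ≥ max(6, 6.24) = 6.24.
This density is strictly decreasing in θ, so the posterior mode lies at the lower boundary of the support.

θ̂_MAP = 6.24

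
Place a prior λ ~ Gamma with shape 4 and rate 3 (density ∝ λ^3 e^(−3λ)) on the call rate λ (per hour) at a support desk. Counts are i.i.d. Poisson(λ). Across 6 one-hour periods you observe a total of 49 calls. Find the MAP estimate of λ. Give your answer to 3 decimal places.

Σxᵢ = 49, n = 6.
Posterior ∝ λ^3e^(−3λ) · λ^49e^(−6λ) = λ^52e^(−9λ), i.e. Gamma(shape=53, rate=9).
The mode of a Gamma(a, b) with a ≥ 1 (shape–rate) is (a−1)/b = 52/9 ≈ 5.778.

λ̂_MAP = 5.778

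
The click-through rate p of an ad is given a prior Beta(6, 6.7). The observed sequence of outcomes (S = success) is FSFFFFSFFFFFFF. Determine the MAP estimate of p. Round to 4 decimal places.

p̂_MAP = 0.2834

Prior: Beta(6, 6.7).
Data: 2 successes in 14 trials (from the sequence). The binomial likelihood contributes p^2(1−p)^12, so the posterior is Beta(6+2, 6.7+12) = Beta(8, 18.7).
For Beta(a, b) with a, b > 1 the mode is (a−1)/(a+b−2) = 7/24.7 ≈ 0.2834.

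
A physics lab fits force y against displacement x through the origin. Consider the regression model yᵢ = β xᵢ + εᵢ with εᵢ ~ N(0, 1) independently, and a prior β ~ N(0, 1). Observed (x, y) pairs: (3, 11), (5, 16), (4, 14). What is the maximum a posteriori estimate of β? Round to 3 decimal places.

β̂_MAP = 3.314

log p(β | y) = −Σ(yᵢ − βxᵢ)²/(2·1) − β²/(2·1) + const.
Setting the derivative to zero: Σxᵢ(yᵢ − βxᵢ)/1 − β/1 = 0, so β = Σxᵢyᵢ / (Σxᵢ² + σ²/τ²).
Σxᵢyᵢ = 3·11 + 5·16 + 4·14 = 169; Σxᵢ² = 50; σ²/τ² = 1.
β̂_MAP = 169 / (50 + 1) = 169/51 ≈ 3.314.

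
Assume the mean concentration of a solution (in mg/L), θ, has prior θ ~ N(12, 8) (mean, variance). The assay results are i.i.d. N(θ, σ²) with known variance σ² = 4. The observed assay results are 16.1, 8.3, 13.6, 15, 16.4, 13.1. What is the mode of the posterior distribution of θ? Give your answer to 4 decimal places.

θ̂_MAP = 13.6154

n = 6; x̄ = (16.1 + 8.3 + 13.6 + 15 + 16.4 + 13.1)/6 = 82.5/6 = 13.75.
For a Normal prior and Normal likelihood with known variance, the posterior is Normal; its mode equals its mean, the precision-weighted average.
Prior precision 1/σ₀² = 1/8 = 0.125; data precision n/σ² = 6/4 = 1.5.
θ̂ = (0.125·12 + 1.5·13.75) / (0.125 + 1.5) = 22.125/1.625 = 177/13 ≈ 13.6154.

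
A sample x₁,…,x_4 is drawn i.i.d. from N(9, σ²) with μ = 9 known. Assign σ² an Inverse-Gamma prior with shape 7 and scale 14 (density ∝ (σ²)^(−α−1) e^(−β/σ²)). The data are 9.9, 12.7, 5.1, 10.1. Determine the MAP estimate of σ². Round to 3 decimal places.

σ̂²_MAP = 2.946

Sum of squared deviations about the known mean: SS = (9.9−9)² + (12.7−9)² + (5.1−9)² + (10.1−9)² = 30.92.
The Normal likelihood contributes (σ²)^(−n/2) exp(−SS/(2σ²)), so the posterior is Inverse-Gamma(α + n/2, β + SS/2) = Inverse-Gamma(9, 29.46).
The mode of Inverse-Gamma(a, b) is b/(a+1) = 29.46/10 ≈ 2.946.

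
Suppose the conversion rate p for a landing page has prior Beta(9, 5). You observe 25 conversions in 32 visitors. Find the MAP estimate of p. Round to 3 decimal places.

Prior: Beta(9, 5).
Data: 25 successes in 32 trials. The binomial likelihood contributes p^25(1−p)^7, so the posterior is Beta(9+25, 5+7) = Beta(34, 12).
For Beta(a, b) with a, b > 1 the mode is (a−1)/(a+b−2) = 33/44 ≈ 0.750.

p̂_MAP = 0.750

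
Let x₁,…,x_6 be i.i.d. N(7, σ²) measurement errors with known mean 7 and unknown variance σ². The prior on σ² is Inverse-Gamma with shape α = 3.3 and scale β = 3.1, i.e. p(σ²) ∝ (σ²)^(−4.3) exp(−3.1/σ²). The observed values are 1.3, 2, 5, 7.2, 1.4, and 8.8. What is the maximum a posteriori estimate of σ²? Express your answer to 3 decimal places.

σ̂²_MAP = 7.009

Sum of squared deviations about the known mean: SS = (1.3−7)² + (2−7)² + (5−7)² + (7.2−7)² + (1.4−7)² + (8.8−7)² = 96.13.
The Normal likelihood contributes (σ²)^(−n/2) exp(−SS/(2σ²)), so the posterior is Inverse-Gamma(α + n/2, β + SS/2) = Inverse-Gamma(6.3, 51.165).
The mode of Inverse-Gamma(a, b) is b/(a+1) = 51.165/7.3 ≈ 7.009.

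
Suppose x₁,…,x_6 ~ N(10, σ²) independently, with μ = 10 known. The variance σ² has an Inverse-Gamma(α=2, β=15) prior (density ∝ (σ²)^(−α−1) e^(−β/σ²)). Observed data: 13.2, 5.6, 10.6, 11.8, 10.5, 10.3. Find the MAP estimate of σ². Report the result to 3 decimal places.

Sum of squared deviations about the known mean: SS = (13.2−10)² + (5.6−10)² + (10.6−10)² + (11.8−10)² + (10.5−10)² + (10.3−10)² = 33.54.
The Normal likelihood contributes (σ²)^(−n/2) exp(−SS/(2σ²)), so the posterior is Inverse-Gamma(α + n/2, β + SS/2) = Inverse-Gamma(5, 31.77).
The mode of Inverse-Gamma(a, b) is b/(a+1) = 31.77/6 ≈ 5.295.

σ̂²_MAP = 5.295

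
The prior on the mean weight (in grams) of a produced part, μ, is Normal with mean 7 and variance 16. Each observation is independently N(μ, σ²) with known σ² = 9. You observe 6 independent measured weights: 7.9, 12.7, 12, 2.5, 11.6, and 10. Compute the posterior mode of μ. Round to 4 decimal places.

μ̂_MAP = 9.2400

n = 6; x̄ = (7.9 + 12.7 + 12 + 2.5 + 11.6 + 10)/6 = 56.7/6 = 9.45.
For a Normal prior and Normal likelihood with known variance, the posterior is Normal; its mode equals its mean, the precision-weighted average.
Prior precision 1/σ₀² = 1/16 = 0.0625; data precision n/σ² = 6/9 = 2/3.
μ̂ = (0.0625·7 + (2/3)·9.45) / (0.0625 + 2/3) = 6.7375/(35/48) = 9.2400.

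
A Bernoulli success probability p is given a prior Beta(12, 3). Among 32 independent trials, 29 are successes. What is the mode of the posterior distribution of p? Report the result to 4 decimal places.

p̂_MAP = 0.8889

Prior: Beta(12, 3).
Data: 29 successes in 32 trials. The binomial likelihood contributes p^29(1−p)^3, so the posterior is Beta(12+29, 3+3) = Beta(41, 6).
For Beta(a, b) with a, b > 1 the mode is (a−1)/(a+b−2) = 40/45 ≈ 0.8889.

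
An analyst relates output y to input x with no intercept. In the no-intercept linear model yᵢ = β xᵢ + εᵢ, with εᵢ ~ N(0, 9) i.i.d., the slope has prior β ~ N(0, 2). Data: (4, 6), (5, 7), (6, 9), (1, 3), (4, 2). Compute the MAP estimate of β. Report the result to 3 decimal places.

β̂_MAP = 1.259

log p(β | y) = −Σ(yᵢ − βxᵢ)²/(2·9) − β²/(2·2) + const.
Setting the derivative to zero: Σxᵢ(yᵢ − βxᵢ)/9 − β/2 = 0, so β = Σxᵢyᵢ / (Σxᵢ² + σ²/τ²).
Σxᵢyᵢ = 4·6 + 5·7 + 6·9 + 1·3 + 4·2 = 124; Σxᵢ² = 94; σ²/τ² = 4.5.
β̂_MAP = 124 / (94 + 4.5) = 124/98.5 ≈ 1.259.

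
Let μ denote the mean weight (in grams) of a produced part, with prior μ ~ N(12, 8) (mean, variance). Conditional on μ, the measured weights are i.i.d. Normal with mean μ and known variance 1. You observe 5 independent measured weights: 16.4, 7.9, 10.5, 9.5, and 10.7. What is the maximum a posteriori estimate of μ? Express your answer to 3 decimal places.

n = 5; x̄ = (16.4 + 7.9 + 10.5 + 9.5 + 10.7)/5 = 55/5 = 11.
For a Normal prior and Normal likelihood with known variance, the posterior is Normal; its mode equals its mean, the precision-weighted average.
Prior precision 1/σ₀² = 1/8 = 0.125; data precision n/σ² = 5/1 = 5.
μ̂ = (0.125·12 + 5·11) / (0.125 + 5) = 56.5/5.125 = 452/41 ≈ 11.024.

μ̂_MAP = 11.024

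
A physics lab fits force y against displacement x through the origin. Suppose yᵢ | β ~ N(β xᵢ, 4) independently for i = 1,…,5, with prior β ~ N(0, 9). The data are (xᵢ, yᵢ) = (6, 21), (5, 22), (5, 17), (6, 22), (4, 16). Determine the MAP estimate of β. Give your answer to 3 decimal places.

log p(β | y) = −Σ(yᵢ − βxᵢ)²/(2·4) − β²/(2·9) + const.
Setting the derivative to zero: Σxᵢ(yᵢ − βxᵢ)/4 − β/9 = 0, so β = Σxᵢyᵢ / (Σxᵢ² + σ²/τ²).
Σxᵢyᵢ = 6·21 + 5·22 + 5·17 + 6·22 + 4·16 = 517; Σxᵢ² = 138; σ²/τ² = 4/9.
β̂_MAP = 517 / (138 + 4/9) = 517/(1246/9) = 4653/1246 ≈ 3.734.

β̂_MAP = 3.734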